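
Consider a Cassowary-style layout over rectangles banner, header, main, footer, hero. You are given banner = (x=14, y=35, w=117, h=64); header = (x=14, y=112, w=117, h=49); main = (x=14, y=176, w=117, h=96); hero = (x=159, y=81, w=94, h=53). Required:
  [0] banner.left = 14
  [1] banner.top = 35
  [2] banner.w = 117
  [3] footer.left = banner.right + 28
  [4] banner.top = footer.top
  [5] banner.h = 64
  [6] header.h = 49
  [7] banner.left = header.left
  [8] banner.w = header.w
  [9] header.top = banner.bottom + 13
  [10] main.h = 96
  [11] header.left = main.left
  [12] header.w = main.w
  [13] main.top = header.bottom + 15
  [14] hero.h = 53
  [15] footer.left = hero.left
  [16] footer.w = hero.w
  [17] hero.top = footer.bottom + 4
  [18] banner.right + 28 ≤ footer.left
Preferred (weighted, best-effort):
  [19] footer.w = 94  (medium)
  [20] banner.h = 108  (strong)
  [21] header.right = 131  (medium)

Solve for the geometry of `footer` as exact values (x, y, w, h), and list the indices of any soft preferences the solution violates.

footer = (x=159, y=35, w=94, h=42)
violated soft preferences: 20

1. footer.x = 159  [footer.left = banner.right + 28]
2. footer.y = 35  [banner.top = footer.top]
3. footer.w = 94  [footer.w = hero.w]
4. footer.h = 42  [hero.top = footer.bottom + 4]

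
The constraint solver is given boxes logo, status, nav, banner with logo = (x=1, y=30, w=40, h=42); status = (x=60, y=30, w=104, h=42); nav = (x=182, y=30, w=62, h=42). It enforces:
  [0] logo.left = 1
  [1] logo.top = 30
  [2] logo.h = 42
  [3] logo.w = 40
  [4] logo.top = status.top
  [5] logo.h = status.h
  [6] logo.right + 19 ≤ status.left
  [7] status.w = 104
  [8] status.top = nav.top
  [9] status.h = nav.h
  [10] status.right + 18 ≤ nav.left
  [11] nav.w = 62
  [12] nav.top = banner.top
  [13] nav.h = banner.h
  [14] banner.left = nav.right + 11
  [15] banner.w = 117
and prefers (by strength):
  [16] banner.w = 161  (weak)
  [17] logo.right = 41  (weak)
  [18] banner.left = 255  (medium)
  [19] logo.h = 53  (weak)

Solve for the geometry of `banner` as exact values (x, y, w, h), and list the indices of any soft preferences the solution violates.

1. banner.y = 30  [nav.top = banner.top]
2. banner.h = 42  [nav.h = banner.h]
3. banner.x = 255  [banner.left = nav.right + 11]
4. banner.w = 117  [banner.w = 117]

banner = (x=255, y=30, w=117, h=42)
violated soft preferences: 16, 19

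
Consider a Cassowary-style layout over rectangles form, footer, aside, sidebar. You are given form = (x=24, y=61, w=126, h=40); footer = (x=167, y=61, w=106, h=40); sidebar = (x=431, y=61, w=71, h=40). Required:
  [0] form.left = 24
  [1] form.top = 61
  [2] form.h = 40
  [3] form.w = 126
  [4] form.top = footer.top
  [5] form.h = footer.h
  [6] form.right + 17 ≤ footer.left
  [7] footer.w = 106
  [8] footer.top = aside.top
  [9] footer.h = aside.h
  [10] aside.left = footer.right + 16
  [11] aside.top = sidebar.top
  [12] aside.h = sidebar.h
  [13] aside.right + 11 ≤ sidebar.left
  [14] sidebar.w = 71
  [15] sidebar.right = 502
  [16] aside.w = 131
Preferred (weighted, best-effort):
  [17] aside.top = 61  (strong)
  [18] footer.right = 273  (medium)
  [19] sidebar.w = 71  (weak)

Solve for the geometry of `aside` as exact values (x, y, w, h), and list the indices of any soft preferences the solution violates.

aside = (x=289, y=61, w=131, h=40)
violated soft preferences: none

1. aside.y = 61  [footer.top = aside.top]
2. aside.h = 40  [footer.h = aside.h]
3. aside.x = 289  [aside.left = footer.right + 16]
4. aside.w = 131  [aside.w = 131]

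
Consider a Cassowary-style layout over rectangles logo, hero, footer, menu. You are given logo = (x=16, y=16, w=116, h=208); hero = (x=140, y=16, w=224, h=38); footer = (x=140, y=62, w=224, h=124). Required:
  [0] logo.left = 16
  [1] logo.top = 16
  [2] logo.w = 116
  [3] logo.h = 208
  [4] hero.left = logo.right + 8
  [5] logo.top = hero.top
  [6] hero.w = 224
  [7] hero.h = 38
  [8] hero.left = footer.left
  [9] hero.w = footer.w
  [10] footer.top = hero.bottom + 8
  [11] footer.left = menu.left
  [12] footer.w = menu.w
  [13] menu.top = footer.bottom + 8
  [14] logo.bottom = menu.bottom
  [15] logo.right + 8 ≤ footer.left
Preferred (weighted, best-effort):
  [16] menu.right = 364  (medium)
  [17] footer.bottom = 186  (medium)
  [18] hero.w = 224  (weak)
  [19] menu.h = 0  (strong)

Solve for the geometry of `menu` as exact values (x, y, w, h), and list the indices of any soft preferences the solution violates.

menu = (x=140, y=194, w=224, h=30)
violated soft preferences: 19

1. menu.x = 140  [footer.left = menu.left]
2. menu.w = 224  [footer.w = menu.w]
3. menu.y = 194  [menu.top = footer.bottom + 8]
4. menu.h = 30  [logo.bottom = menu.bottom]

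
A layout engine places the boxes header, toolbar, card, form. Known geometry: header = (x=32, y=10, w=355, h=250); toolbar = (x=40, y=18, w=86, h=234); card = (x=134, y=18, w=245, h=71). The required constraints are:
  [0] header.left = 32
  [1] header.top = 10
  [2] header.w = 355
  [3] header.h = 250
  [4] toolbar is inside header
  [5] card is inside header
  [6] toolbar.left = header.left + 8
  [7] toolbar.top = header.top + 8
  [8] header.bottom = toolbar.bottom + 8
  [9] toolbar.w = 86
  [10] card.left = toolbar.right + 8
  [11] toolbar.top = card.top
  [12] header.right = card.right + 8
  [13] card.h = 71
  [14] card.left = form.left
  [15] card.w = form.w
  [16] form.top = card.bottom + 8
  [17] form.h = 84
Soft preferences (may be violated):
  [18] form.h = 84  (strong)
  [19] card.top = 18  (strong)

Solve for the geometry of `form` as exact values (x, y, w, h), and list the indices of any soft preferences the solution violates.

form = (x=134, y=97, w=245, h=84)
violated soft preferences: none

1. form.x = 134  [card.left = form.left]
2. form.w = 245  [card.w = form.w]
3. form.y = 97  [form.top = card.bottom + 8]
4. form.h = 84  [form.h = 84]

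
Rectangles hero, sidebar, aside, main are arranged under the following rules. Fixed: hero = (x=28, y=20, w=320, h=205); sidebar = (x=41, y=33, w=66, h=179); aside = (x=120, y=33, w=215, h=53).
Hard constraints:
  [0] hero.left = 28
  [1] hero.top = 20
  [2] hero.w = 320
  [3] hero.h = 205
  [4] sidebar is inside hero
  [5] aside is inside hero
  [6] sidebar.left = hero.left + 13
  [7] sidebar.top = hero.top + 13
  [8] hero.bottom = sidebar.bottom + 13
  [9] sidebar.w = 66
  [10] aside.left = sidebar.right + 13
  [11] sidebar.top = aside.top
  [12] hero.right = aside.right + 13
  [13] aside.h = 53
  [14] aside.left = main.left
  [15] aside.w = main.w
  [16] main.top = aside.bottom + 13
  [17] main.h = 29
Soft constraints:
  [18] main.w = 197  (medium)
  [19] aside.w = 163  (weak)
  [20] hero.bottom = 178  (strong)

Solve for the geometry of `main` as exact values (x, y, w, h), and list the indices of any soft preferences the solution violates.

1. main.x = 120  [aside.left = main.left]
2. main.w = 215  [aside.w = main.w]
3. main.y = 99  [main.top = aside.bottom + 13]
4. main.h = 29  [main.h = 29]

main = (x=120, y=99, w=215, h=29)
violated soft preferences: 18, 19, 20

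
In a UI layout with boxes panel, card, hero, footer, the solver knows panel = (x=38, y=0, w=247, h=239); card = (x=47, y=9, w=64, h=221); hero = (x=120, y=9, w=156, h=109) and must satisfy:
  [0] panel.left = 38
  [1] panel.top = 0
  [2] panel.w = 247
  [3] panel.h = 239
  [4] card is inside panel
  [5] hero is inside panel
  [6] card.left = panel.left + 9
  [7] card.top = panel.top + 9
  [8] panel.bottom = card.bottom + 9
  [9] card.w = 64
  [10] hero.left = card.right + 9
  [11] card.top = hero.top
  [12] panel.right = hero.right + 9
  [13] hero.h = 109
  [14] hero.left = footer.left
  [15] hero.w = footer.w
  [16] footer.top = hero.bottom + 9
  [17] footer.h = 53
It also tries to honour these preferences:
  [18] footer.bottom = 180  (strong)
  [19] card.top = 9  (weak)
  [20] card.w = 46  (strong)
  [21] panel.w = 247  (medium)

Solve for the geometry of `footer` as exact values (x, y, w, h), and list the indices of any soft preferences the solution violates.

footer = (x=120, y=127, w=156, h=53)
violated soft preferences: 20

1. footer.x = 120  [hero.left = footer.left]
2. footer.w = 156  [hero.w = footer.w]
3. footer.y = 127  [footer.top = hero.bottom + 9]
4. footer.h = 53  [footer.h = 53]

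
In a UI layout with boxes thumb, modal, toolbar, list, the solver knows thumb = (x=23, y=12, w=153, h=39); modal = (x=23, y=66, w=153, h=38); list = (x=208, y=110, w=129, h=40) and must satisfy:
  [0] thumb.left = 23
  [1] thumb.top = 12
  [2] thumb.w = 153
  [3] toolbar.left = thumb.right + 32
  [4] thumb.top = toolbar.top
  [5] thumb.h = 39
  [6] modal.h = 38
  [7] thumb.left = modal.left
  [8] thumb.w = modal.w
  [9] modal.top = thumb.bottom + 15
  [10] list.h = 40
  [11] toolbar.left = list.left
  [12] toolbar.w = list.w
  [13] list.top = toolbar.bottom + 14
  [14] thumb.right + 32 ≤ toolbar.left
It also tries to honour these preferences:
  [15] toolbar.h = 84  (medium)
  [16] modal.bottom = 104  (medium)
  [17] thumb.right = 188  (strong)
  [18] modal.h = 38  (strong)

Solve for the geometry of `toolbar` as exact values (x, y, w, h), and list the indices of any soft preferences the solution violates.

1. toolbar.x = 208  [toolbar.left = thumb.right + 32]
2. toolbar.y = 12  [thumb.top = toolbar.top]
3. toolbar.w = 129  [toolbar.w = list.w]
4. toolbar.h = 84  [list.top = toolbar.bottom + 14]

toolbar = (x=208, y=12, w=129, h=84)
violated soft preferences: 17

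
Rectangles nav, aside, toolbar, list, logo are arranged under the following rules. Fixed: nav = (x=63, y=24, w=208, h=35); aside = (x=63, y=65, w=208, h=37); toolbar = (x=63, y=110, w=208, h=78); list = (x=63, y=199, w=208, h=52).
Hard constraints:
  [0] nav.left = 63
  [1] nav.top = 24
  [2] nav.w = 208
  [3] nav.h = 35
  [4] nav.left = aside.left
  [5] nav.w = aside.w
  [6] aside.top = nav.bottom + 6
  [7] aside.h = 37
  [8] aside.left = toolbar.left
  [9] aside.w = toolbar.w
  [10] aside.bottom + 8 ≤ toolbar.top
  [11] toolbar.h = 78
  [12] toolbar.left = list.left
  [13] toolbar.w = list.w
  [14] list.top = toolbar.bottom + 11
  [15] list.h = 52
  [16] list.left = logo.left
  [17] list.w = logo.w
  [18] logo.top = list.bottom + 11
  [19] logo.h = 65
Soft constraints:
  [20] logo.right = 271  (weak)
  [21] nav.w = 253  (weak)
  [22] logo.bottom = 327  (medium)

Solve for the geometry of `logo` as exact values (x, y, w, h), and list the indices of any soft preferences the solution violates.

1. logo.x = 63  [list.left = logo.left]
2. logo.w = 208  [list.w = logo.w]
3. logo.y = 262  [logo.top = list.bottom + 11]
4. logo.h = 65  [logo.h = 65]

logo = (x=63, y=262, w=208, h=65)
violated soft preferences: 21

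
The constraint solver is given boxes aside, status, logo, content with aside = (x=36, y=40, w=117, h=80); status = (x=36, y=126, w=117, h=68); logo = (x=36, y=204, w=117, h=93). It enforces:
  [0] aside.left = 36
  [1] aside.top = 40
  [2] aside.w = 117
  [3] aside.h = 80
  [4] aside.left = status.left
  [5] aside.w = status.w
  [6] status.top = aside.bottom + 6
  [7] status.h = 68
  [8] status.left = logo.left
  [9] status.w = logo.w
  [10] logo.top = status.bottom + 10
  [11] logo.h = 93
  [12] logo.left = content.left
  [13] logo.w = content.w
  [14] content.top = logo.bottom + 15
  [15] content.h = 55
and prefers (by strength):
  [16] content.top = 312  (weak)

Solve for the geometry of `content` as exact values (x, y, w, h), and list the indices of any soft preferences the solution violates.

1. content.x = 36  [logo.left = content.left]
2. content.w = 117  [logo.w = content.w]
3. content.y = 312  [content.top = logo.bottom + 15]
4. content.h = 55  [content.h = 55]

content = (x=36, y=312, w=117, h=55)
violated soft preferences: none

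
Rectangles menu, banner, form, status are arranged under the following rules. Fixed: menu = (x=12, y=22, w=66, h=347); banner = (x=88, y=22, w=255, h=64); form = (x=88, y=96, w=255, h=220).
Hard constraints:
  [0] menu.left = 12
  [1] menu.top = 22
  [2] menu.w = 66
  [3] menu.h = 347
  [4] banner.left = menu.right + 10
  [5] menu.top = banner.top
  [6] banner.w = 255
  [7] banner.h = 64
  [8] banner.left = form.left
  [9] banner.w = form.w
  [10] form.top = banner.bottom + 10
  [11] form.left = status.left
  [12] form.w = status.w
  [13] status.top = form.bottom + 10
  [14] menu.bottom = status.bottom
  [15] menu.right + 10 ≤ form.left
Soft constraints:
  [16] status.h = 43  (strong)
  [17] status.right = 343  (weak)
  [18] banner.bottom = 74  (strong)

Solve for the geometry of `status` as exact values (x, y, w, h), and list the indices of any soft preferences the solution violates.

1. status.x = 88  [form.left = status.left]
2. status.w = 255  [form.w = status.w]
3. status.y = 326  [status.top = form.bottom + 10]
4. status.h = 43  [menu.bottom = status.bottom]

status = (x=88, y=326, w=255, h=43)
violated soft preferences: 18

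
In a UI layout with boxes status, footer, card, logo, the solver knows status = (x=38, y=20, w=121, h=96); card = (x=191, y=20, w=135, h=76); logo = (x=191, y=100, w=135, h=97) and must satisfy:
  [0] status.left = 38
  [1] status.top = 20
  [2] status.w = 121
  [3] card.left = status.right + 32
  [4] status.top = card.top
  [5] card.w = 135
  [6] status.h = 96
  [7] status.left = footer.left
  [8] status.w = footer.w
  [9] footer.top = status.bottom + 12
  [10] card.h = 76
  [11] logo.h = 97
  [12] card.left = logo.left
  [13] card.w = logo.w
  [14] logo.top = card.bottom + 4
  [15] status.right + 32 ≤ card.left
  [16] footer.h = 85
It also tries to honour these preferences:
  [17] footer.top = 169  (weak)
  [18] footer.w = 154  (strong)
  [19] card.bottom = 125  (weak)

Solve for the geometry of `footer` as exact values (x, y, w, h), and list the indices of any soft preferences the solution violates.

1. footer.x = 38  [status.left = footer.left]
2. footer.w = 121  [status.w = footer.w]
3. footer.y = 128  [footer.top = status.bottom + 12]
4. footer.h = 85  [footer.h = 85]

footer = (x=38, y=128, w=121, h=85)
violated soft preferences: 17, 18, 19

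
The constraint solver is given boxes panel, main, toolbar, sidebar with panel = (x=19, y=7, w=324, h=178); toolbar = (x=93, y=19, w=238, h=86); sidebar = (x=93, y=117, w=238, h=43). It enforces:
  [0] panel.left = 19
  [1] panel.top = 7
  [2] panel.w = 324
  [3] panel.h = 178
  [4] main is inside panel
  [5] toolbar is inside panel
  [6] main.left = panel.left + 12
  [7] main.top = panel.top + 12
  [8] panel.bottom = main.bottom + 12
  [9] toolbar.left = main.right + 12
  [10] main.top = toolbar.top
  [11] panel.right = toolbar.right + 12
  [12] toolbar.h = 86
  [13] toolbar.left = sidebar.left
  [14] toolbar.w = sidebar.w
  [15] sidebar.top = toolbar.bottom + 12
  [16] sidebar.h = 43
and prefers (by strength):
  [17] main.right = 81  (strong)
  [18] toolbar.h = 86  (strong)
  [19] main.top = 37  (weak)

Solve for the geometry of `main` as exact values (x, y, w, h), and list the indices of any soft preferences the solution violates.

1. main.x = 31  [main.left = panel.left + 12]
2. main.y = 19  [main.top = panel.top + 12]
3. main.h = 154  [panel.bottom = main.bottom + 12]
4. main.w = 50  [toolbar.left = main.right + 12]

main = (x=31, y=19, w=50, h=154)
violated soft preferences: 19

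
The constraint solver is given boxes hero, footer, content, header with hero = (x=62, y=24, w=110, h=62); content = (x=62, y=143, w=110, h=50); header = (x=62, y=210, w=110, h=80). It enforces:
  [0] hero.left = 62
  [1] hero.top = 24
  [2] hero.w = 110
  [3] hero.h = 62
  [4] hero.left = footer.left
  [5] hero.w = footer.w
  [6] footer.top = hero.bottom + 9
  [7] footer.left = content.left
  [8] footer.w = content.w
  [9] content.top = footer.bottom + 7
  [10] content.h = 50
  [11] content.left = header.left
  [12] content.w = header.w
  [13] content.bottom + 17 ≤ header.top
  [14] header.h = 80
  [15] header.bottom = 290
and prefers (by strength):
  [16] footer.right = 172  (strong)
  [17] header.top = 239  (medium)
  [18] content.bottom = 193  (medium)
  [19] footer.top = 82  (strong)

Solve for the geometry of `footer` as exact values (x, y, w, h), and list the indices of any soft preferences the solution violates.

footer = (x=62, y=95, w=110, h=41)
violated soft preferences: 17, 19

1. footer.x = 62  [hero.left = footer.left]
2. footer.w = 110  [hero.w = footer.w]
3. footer.y = 95  [footer.top = hero.bottom + 9]
4. footer.h = 41  [content.top = footer.bottom + 7]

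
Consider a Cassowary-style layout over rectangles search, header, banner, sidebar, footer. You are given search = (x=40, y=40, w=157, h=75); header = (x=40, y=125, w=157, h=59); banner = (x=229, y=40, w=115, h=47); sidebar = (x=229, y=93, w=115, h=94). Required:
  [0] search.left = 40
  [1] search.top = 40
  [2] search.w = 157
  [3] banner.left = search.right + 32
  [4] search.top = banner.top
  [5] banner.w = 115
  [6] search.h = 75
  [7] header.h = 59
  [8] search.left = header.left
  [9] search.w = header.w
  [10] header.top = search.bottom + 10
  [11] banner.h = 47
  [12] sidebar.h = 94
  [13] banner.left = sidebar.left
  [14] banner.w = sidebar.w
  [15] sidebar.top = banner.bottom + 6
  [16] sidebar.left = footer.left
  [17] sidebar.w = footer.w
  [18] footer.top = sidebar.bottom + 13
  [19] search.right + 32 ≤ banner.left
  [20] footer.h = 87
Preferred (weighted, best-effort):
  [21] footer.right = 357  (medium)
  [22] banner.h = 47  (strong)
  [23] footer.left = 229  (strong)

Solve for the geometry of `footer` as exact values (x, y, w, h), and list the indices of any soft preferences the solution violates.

footer = (x=229, y=200, w=115, h=87)
violated soft preferences: 21

1. footer.x = 229  [sidebar.left = footer.left]
2. footer.w = 115  [sidebar.w = footer.w]
3. footer.y = 200  [footer.top = sidebar.bottom + 13]
4. footer.h = 87  [footer.h = 87]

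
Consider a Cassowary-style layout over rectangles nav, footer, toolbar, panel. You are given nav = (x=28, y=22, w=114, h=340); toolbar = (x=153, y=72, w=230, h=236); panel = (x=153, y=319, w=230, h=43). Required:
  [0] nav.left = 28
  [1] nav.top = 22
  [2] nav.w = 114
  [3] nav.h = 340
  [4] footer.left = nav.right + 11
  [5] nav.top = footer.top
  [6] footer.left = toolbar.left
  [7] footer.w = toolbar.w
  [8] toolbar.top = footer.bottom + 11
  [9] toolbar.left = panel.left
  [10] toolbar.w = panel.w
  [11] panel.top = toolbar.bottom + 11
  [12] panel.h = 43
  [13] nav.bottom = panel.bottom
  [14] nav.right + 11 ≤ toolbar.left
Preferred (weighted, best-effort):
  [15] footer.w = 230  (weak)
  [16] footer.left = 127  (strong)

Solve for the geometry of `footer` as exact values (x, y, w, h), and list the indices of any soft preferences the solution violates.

1. footer.x = 153  [footer.left = nav.right + 11]
2. footer.y = 22  [nav.top = footer.top]
3. footer.w = 230  [footer.w = toolbar.w]
4. footer.h = 39  [toolbar.top = footer.bottom + 11]

footer = (x=153, y=22, w=230, h=39)
violated soft preferences: 16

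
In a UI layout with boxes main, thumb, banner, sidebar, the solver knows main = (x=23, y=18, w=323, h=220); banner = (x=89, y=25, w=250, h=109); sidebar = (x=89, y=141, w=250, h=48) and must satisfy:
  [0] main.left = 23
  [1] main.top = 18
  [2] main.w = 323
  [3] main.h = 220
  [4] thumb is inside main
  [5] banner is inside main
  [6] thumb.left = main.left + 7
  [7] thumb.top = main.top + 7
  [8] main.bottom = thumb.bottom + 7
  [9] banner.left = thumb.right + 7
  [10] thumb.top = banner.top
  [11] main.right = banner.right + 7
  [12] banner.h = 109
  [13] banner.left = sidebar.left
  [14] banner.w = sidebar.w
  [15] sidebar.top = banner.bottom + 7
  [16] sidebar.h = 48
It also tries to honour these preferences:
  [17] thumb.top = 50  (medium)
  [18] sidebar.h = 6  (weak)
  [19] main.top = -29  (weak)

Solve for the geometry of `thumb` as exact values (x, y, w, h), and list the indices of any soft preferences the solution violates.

thumb = (x=30, y=25, w=52, h=206)
violated soft preferences: 17, 18, 19

1. thumb.x = 30  [thumb.left = main.left + 7]
2. thumb.y = 25  [thumb.top = main.top + 7]
3. thumb.h = 206  [main.bottom = thumb.bottom + 7]
4. thumb.w = 52  [banner.left = thumb.right + 7]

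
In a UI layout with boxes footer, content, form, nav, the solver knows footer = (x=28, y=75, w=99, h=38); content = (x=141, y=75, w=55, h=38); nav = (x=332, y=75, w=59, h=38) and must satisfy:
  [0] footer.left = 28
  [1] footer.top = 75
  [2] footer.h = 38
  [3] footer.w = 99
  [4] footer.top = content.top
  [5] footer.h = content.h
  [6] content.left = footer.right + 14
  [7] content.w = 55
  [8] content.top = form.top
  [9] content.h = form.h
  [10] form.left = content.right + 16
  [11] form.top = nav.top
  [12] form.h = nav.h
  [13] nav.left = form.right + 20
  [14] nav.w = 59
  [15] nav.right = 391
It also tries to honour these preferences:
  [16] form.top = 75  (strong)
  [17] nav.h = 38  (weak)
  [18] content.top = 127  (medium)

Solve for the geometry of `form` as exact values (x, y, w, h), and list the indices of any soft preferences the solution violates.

1. form.y = 75  [content.top = form.top]
2. form.h = 38  [content.h = form.h]
3. form.x = 212  [form.left = content.right + 16]
4. form.w = 100  [nav.left = form.right + 20]

form = (x=212, y=75, w=100, h=38)
violated soft preferences: 18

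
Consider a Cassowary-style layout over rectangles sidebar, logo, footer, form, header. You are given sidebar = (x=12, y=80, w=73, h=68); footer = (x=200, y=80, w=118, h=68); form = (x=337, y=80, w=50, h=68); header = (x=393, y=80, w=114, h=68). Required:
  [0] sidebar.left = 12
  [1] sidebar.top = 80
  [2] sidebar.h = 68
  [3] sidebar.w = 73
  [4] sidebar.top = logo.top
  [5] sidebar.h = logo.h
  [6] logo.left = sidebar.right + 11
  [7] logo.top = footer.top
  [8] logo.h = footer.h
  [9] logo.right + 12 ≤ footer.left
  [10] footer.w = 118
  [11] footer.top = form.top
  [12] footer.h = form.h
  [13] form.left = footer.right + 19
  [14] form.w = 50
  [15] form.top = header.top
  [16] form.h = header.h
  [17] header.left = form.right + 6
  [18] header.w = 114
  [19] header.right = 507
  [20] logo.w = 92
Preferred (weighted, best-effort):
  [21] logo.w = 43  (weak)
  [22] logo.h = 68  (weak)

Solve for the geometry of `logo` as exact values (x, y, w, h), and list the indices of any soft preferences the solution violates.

logo = (x=96, y=80, w=92, h=68)
violated soft preferences: 21

1. logo.y = 80  [sidebar.top = logo.top]
2. logo.h = 68  [sidebar.h = logo.h]
3. logo.x = 96  [logo.left = sidebar.right + 11]
4. logo.w = 92  [logo.w = 92]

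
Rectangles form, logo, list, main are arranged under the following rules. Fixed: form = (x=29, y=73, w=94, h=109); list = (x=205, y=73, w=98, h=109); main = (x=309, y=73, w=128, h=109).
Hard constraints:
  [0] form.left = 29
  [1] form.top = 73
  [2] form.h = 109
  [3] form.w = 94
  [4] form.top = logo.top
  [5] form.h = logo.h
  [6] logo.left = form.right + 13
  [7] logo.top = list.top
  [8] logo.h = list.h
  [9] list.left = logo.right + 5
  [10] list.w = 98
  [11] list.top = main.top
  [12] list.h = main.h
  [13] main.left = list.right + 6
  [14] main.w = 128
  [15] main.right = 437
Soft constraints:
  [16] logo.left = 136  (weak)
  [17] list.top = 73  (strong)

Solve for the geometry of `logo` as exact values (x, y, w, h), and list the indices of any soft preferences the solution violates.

logo = (x=136, y=73, w=64, h=109)
violated soft preferences: none

1. logo.y = 73  [form.top = logo.top]
2. logo.h = 109  [form.h = logo.h]
3. logo.x = 136  [logo.left = form.right + 13]
4. logo.w = 64  [list.left = logo.right + 5]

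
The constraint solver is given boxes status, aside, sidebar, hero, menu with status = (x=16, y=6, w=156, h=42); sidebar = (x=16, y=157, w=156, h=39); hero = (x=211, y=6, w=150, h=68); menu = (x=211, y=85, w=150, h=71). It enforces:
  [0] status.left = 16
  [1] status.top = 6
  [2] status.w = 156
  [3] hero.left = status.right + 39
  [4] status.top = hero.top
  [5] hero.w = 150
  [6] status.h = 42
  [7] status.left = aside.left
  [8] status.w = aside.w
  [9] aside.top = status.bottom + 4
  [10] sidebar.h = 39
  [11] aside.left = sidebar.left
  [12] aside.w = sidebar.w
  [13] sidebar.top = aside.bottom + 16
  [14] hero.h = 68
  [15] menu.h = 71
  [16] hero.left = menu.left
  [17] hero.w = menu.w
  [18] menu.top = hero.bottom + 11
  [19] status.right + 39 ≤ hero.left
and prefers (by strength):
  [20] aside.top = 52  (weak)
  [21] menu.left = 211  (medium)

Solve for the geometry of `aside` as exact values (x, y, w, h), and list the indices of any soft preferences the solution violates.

aside = (x=16, y=52, w=156, h=89)
violated soft preferences: none

1. aside.x = 16  [status.left = aside.left]
2. aside.w = 156  [status.w = aside.w]
3. aside.y = 52  [aside.top = status.bottom + 4]
4. aside.h = 89  [sidebar.top = aside.bottom + 16]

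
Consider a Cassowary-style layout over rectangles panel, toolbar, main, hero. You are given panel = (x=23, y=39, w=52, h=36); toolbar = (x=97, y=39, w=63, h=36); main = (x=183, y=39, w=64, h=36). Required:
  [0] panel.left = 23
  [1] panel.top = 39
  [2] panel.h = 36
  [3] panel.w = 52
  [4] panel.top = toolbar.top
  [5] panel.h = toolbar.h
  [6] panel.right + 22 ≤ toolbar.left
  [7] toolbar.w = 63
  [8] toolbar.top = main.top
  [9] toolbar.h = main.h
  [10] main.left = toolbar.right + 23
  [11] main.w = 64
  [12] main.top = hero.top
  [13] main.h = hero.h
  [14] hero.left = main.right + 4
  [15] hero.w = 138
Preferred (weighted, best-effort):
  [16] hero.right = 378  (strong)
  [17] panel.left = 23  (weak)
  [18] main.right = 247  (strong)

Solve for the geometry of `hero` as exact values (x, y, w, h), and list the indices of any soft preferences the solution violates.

1. hero.y = 39  [main.top = hero.top]
2. hero.h = 36  [main.h = hero.h]
3. hero.x = 251  [hero.left = main.right + 4]
4. hero.w = 138  [hero.w = 138]

hero = (x=251, y=39, w=138, h=36)
violated soft preferences: 16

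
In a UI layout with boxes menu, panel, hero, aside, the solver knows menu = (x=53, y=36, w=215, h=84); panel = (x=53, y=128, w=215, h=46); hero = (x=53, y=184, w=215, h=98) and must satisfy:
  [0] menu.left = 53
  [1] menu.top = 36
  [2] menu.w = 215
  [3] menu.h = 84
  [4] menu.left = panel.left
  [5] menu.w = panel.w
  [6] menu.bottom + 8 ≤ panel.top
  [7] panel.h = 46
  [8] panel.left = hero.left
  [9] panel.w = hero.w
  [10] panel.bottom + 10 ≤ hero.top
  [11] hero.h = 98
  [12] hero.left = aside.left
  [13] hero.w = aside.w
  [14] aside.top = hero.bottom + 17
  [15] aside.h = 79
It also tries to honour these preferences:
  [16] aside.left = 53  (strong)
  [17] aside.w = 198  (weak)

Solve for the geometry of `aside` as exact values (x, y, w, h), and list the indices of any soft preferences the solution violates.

aside = (x=53, y=299, w=215, h=79)
violated soft preferences: 17

1. aside.x = 53  [hero.left = aside.left]
2. aside.w = 215  [hero.w = aside.w]
3. aside.y = 299  [aside.top = hero.bottom + 17]
4. aside.h = 79  [aside.h = 79]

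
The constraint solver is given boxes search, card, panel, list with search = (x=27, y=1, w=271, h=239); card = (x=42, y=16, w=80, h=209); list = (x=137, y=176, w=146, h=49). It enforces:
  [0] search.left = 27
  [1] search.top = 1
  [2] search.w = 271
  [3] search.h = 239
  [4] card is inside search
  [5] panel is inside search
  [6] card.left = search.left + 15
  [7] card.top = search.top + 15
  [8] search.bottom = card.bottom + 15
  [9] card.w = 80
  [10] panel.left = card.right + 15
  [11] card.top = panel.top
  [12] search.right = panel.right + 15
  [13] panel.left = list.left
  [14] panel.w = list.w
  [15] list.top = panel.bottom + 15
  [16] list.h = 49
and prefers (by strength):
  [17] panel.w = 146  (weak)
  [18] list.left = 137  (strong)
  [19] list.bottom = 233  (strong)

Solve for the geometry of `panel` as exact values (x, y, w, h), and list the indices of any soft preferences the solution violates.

panel = (x=137, y=16, w=146, h=145)
violated soft preferences: 19

1. panel.x = 137  [panel.left = card.right + 15]
2. panel.y = 16  [card.top = panel.top]
3. panel.w = 146  [search.right = panel.right + 15]
4. panel.h = 145  [list.top = panel.bottom + 15]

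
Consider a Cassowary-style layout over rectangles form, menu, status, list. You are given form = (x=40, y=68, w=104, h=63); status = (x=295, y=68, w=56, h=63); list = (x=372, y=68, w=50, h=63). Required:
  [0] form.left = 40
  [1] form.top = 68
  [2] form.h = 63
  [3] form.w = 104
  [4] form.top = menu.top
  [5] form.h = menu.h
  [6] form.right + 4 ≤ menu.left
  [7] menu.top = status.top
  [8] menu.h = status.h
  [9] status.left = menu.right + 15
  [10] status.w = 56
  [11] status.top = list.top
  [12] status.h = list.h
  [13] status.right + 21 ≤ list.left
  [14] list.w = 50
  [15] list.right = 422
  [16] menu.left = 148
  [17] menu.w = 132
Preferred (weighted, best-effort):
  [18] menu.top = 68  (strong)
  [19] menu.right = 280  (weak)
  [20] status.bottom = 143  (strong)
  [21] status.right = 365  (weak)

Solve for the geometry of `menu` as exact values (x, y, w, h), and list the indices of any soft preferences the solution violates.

1. menu.y = 68  [form.top = menu.top]
2. menu.h = 63  [form.h = menu.h]
3. menu.x = 148  [menu.left = 148]
4. menu.w = 132  [menu.w = 132]

menu = (x=148, y=68, w=132, h=63)
violated soft preferences: 20, 21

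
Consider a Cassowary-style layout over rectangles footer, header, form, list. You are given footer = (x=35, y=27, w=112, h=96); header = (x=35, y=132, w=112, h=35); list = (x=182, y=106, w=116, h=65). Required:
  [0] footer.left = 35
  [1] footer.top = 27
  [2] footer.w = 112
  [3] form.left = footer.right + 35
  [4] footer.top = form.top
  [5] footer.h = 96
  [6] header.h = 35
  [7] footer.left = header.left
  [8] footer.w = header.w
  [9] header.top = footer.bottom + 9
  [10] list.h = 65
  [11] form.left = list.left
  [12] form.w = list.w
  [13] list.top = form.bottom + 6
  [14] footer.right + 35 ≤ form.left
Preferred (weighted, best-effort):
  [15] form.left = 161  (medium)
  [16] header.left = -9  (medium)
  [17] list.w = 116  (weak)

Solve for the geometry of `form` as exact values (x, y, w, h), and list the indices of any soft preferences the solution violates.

form = (x=182, y=27, w=116, h=73)
violated soft preferences: 15, 16

1. form.x = 182  [form.left = footer.right + 35]
2. form.y = 27  [footer.top = form.top]
3. form.w = 116  [form.w = list.w]
4. form.h = 73  [list.top = form.bottom + 6]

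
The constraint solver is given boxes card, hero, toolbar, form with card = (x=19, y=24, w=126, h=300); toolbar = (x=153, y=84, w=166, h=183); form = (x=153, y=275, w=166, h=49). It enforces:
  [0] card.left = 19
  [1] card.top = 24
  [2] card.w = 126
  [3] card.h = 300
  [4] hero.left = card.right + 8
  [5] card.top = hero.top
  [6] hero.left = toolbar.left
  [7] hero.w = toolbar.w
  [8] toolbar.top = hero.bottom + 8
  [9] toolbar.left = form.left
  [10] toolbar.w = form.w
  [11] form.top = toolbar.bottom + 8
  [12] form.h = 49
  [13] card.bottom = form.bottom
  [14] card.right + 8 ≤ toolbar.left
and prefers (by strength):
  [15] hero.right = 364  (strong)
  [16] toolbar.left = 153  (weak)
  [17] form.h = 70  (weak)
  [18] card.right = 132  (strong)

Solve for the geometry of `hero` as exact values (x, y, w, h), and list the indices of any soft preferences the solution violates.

1. hero.x = 153  [hero.left = card.right + 8]
2. hero.y = 24  [card.top = hero.top]
3. hero.w = 166  [hero.w = toolbar.w]
4. hero.h = 52  [toolbar.top = hero.bottom + 8]

hero = (x=153, y=24, w=166, h=52)
violated soft preferences: 15, 17, 18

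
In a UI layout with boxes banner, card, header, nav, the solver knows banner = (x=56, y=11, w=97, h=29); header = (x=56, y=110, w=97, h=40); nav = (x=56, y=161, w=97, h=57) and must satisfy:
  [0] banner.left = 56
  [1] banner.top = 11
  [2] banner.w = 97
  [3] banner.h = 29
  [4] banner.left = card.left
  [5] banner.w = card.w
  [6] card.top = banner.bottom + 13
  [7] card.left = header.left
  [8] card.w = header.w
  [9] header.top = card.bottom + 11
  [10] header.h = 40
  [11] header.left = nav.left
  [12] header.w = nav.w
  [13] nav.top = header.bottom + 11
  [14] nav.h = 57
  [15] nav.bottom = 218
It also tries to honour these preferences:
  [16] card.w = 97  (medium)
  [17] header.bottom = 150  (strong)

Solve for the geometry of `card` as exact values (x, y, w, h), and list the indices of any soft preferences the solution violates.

1. card.x = 56  [banner.left = card.left]
2. card.w = 97  [banner.w = card.w]
3. card.y = 53  [card.top = banner.bottom + 13]
4. card.h = 46  [header.top = card.bottom + 11]

card = (x=56, y=53, w=97, h=46)
violated soft preferences: none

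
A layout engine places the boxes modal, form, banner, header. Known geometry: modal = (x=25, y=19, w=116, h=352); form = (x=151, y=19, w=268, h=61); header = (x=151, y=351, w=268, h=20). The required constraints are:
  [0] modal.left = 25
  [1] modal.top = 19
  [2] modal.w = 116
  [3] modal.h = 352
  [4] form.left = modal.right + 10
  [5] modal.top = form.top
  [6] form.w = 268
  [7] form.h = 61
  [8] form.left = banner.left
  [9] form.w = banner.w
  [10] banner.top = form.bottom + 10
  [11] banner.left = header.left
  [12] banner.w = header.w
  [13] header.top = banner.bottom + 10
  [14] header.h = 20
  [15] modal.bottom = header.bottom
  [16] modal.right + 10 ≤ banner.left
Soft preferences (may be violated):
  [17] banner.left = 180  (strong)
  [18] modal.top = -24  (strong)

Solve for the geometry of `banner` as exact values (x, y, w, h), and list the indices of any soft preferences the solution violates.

banner = (x=151, y=90, w=268, h=251)
violated soft preferences: 17, 18

1. banner.x = 151  [form.left = banner.left]
2. banner.w = 268  [form.w = banner.w]
3. banner.y = 90  [banner.top = form.bottom + 10]
4. banner.h = 251  [header.top = banner.bottom + 10]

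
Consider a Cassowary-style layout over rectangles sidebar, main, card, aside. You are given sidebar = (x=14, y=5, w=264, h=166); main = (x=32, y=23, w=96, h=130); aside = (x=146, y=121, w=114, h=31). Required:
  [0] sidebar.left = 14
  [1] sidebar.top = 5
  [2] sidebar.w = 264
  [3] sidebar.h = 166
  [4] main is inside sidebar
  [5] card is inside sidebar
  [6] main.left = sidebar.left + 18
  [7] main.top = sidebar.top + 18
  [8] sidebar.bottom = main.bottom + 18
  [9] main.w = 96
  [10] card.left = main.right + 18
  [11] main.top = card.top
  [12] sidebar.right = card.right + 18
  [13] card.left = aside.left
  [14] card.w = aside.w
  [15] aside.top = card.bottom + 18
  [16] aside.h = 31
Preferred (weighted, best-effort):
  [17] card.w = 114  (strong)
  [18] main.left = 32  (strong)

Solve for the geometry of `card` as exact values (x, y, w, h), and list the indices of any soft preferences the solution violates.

1. card.x = 146  [card.left = main.right + 18]
2. card.y = 23  [main.top = card.top]
3. card.w = 114  [sidebar.right = card.right + 18]
4. card.h = 80  [aside.top = card.bottom + 18]

card = (x=146, y=23, w=114, h=80)
violated soft preferences: none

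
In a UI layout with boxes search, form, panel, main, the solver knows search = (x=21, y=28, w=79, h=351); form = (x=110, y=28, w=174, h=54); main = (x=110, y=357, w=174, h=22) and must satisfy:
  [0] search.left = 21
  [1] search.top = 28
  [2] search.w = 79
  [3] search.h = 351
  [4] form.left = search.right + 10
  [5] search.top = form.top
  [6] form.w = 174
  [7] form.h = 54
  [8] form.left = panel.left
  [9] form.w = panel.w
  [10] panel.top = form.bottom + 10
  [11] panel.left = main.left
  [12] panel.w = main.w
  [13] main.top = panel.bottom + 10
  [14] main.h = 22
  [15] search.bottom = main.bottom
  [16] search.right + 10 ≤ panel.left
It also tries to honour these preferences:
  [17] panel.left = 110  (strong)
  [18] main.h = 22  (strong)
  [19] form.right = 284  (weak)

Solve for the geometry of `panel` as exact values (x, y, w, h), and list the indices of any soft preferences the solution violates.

1. panel.x = 110  [form.left = panel.left]
2. panel.w = 174  [form.w = panel.w]
3. panel.y = 92  [panel.top = form.bottom + 10]
4. panel.h = 255  [main.top = panel.bottom + 10]

panel = (x=110, y=92, w=174, h=255)
violated soft preferences: none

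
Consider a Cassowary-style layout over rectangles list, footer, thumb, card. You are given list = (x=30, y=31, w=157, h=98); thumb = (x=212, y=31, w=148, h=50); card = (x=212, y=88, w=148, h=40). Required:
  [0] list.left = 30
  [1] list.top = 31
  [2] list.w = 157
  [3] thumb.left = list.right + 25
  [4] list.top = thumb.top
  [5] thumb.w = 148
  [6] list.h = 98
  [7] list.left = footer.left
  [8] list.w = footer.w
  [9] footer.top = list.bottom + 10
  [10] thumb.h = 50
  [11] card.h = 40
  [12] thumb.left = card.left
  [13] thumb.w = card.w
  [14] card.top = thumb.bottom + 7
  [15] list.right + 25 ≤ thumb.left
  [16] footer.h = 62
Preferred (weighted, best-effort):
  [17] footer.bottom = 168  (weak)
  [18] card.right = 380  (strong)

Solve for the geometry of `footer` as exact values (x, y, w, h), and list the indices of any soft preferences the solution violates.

1. footer.x = 30  [list.left = footer.left]
2. footer.w = 157  [list.w = footer.w]
3. footer.y = 139  [footer.top = list.bottom + 10]
4. footer.h = 62  [footer.h = 62]

footer = (x=30, y=139, w=157, h=62)
violated soft preferences: 17, 18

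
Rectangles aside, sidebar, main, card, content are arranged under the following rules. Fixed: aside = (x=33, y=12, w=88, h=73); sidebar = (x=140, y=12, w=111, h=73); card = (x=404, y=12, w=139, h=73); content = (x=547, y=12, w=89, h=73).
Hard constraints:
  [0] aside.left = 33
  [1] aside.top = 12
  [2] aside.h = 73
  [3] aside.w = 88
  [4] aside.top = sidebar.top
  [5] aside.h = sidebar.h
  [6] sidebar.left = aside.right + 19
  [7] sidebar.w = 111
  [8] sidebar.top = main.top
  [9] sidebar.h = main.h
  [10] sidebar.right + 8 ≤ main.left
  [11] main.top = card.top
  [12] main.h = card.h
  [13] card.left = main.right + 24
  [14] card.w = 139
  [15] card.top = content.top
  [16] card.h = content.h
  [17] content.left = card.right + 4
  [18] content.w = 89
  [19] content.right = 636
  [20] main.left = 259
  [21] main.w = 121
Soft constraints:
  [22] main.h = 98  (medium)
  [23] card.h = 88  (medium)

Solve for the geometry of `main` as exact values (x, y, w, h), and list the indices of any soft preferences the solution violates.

main = (x=259, y=12, w=121, h=73)
violated soft preferences: 22, 23

1. main.y = 12  [sidebar.top = main.top]
2. main.h = 73  [sidebar.h = main.h]
3. main.x = 259  [main.left = 259]
4. main.w = 121  [main.w = 121]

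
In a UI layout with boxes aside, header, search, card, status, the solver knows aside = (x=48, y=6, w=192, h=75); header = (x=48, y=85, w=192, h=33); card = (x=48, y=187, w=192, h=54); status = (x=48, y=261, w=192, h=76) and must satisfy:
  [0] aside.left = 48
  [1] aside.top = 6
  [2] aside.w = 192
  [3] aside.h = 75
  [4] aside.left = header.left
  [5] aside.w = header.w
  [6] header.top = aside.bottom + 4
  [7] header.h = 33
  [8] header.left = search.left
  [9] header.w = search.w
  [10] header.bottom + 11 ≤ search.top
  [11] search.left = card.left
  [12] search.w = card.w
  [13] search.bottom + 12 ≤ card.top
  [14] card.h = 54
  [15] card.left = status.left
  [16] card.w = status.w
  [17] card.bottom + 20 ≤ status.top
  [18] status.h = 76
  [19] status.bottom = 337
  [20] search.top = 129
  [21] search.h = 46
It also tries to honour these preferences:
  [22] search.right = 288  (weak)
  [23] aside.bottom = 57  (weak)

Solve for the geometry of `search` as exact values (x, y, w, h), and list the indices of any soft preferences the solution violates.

1. search.x = 48  [header.left = search.left]
2. search.w = 192  [header.w = search.w]
3. search.y = 129  [search.top = 129]
4. search.h = 46  [search.h = 46]

search = (x=48, y=129, w=192, h=46)
violated soft preferences: 22, 23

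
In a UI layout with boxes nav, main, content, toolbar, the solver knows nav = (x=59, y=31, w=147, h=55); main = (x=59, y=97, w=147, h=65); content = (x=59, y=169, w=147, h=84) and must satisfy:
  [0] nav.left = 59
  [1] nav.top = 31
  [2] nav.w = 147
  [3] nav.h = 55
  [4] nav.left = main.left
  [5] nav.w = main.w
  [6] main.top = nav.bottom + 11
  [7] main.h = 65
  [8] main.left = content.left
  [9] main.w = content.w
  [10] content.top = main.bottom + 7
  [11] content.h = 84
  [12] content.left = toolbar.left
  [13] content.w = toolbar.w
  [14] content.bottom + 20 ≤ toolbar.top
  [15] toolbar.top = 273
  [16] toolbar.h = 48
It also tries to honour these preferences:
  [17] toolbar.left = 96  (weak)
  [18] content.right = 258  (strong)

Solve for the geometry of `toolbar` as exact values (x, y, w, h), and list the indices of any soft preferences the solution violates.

toolbar = (x=59, y=273, w=147, h=48)
violated soft preferences: 17, 18

1. toolbar.x = 59  [content.left = toolbar.left]
2. toolbar.w = 147  [content.w = toolbar.w]
3. toolbar.y = 273  [toolbar.top = 273]
4. toolbar.h = 48  [toolbar.h = 48]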